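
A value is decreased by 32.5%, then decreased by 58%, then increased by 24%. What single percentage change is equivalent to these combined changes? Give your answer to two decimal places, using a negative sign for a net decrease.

The combined multiplier is 0.675 × 0.42 × 1.24 = 0.35154.
That corresponds to a decrease of 64.85%.

-64.85%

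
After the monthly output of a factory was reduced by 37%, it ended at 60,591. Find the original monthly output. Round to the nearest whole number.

96,176

The overall multiplier applied was 0.63.
So the original monthly output was 60,591 ÷ 0.63 ≈ 96,176.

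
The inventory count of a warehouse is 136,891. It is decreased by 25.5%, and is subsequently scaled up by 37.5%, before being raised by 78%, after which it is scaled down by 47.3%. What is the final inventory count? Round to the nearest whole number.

131,542

Each change multiplies by a factor: 0.745 × 1.375 × 1.78 × 0.527 = 0.9609252125.
136,891 × 0.9609252125 = 131542.0132643375 ≈ 131,542.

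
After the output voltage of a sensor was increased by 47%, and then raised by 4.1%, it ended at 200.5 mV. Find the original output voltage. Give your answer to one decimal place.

131.0 mV

Undoing the 4.1% increase: 200.5 ÷ 1.041 ≈ 192.603266.
Undoing the 47% increase: 192.603266 ÷ 1.47 ≈ 131.0 mV.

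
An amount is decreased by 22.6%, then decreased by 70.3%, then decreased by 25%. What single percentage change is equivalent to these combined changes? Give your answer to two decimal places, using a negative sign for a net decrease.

-82.76%

A 22.6% decrease multiplies by 0.774.
Then a 70.3% decrease: 0.774 × 0.297 = 0.229878.
Then a 25% decrease: 0.229878 × 0.75 = 0.1724085.
Overall factor 0.1724085, i.e. -82.76%.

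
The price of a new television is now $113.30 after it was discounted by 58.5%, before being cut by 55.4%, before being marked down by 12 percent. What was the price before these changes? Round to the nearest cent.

Undoing the 12% decrease: $113.30 ÷ 0.88 = $128.75.
Undoing the 55.4% decrease: $128.75 ÷ 0.446 ≈ $288.67713.
Undoing the 58.5% decrease: $288.67713 ÷ 0.415 ≈ $695.61.

$695.61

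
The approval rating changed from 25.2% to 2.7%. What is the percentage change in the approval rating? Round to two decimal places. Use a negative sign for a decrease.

-89.29%

The change is 2.7 − 25.2 = -22.5 percentage points.
Relative to the original 25.2%, that is -22.5 ÷ 25.2 ≈ -89.29%.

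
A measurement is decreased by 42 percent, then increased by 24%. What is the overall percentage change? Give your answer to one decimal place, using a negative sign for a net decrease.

The combined multiplier is 0.58 × 1.24 = 0.7192.
That corresponds to a decrease of 28.1%.

-28.1%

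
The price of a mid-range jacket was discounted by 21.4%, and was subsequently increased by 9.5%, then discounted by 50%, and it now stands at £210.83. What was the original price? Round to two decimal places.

£489.92

Undoing the 50% decrease: £210.83 ÷ 0.5 = £421.66.
Undoing the 9.5% increase: £421.66 ÷ 1.095 ≈ £385.077626.
Undoing the 21.4% decrease: £385.077626 ÷ 0.786 ≈ £489.92.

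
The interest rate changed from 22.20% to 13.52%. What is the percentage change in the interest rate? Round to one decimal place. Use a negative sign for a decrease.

-39.1%

The change is 13.52 − 22.20 = -8.68 percentage points.
Relative to the original 22.20%, that is -8.68 ÷ 22.20 ≈ -39.1%.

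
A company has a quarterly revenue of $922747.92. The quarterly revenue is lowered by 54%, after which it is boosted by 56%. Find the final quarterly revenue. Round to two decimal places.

$662163.91

Apply the 54% decrease: $922747.92 × 0.46 = $424464.0432.
Apply the 56% increase: $424464.0432 × 1.56 = $662163.907392 ≈ $662163.91.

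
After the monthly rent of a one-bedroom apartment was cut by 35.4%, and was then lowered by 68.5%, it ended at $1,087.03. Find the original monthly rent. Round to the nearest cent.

Undoing the 68.5% decrease: $1,087.03 ÷ 0.315 ≈ $3450.888889.
Undoing the 35.4% decrease: $3450.888889 ÷ 0.646 ≈ $5,341.93.

$5,341.93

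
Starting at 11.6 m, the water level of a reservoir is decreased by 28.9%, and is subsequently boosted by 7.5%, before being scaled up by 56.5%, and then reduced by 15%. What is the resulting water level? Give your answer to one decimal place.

11.8 m

Apply the 28.9% decrease: 11.6 × 0.711 = 8.2476.
After the 7.5% increase: 8.2476 × 1.075 = 8.86617.
56.5% increase: 8.86617 × 1.565 = 13.87555605.
15% decrease: 13.87555605 × 0.85 = 11.7942226425 ≈ 11.8.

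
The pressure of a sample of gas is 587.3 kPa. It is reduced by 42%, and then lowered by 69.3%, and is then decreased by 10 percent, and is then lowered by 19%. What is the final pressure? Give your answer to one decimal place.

76.2 kPa

42% decrease: 587.3 × 0.58 = 340.634.
Apply the 69.3% decrease: 340.634 × 0.307 = 104.574638.
After the 10% decrease: 104.574638 × 0.9 = 94.1171742.
19% decrease: 94.1171742 × 0.81 = 76.234911102 ≈ 76.2.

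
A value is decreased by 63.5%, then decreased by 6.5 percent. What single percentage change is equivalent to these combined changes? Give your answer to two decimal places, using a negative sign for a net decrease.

-65.87%

A 63.5% decrease multiplies by 0.365.
Then a 6.5% decrease: 0.365 × 0.935 = 0.341275.
Overall factor 0.341275, i.e. -65.87%.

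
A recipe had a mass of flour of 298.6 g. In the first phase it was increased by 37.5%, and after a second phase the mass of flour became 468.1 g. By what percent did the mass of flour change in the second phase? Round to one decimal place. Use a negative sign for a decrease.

After the first phase: 298.6 × 1.375 = 410.575.
Second-phase multiplier: 468.1 ÷ 410.575 ≈ 1.14011.
That is a change of 14.0%.

14.0%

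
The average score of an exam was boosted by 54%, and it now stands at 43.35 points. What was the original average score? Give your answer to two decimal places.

The overall multiplier applied was 1.54.
So the original average score was 43.35 ÷ 1.54 ≈ 28.15 points.

28.15 points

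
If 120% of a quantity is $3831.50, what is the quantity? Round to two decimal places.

$3831.50 ÷ 1.2 ≈ $3192.92.

$3192.92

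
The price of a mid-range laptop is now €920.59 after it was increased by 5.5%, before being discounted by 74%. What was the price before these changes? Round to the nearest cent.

€3356.14

The overall multiplier applied was 1.055 × 0.26 = 0.2743.
So the original price was €920.59 ÷ 0.2743 ≈ €3356.14.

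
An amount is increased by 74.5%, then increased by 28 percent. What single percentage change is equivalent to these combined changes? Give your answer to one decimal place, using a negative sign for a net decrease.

123.4%

The combined multiplier is 1.745 × 1.28 = 2.2336.
That corresponds to an increase of 123.4%.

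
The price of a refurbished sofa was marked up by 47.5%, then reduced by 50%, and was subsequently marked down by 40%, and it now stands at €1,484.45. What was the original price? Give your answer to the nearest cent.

€3,354.69

The overall multiplier applied was 1.475 × 0.5 × 0.6 = 0.4425.
So the original price was €1,484.45 ÷ 0.4425 ≈ €3,354.69.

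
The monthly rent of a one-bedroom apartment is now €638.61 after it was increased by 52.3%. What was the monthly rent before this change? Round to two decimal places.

€419.31

The overall multiplier applied was 1.523.
So the original monthly rent was €638.61 ÷ 1.523 ≈ €419.31.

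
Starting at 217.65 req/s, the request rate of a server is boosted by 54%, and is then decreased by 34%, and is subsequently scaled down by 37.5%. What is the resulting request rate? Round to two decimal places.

Each change multiplies by a factor: 1.54 × 0.66 × 0.625 = 0.63525.
217.65 × 0.63525 = 138.2621625 ≈ 138.26.

138.26 req/s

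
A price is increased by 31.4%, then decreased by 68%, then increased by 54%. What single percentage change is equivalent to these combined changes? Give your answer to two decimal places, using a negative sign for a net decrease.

The combined multiplier is 1.314 × 0.32 × 1.54 = 0.6475392.
That corresponds to a decrease of 35.25%.

-35.25%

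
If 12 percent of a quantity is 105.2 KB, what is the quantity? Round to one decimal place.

876.7 KB

105.2 KB ÷ 0.12 ≈ 876.7 KB.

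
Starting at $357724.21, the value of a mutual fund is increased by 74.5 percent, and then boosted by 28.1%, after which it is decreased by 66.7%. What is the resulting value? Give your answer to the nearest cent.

Each change multiplies by a factor: 1.745 × 1.281 × 0.333 = 0.744369885.
$357724.21 × 0.744369885 = $266279.12905941585 ≈ $266279.13.

$266279.13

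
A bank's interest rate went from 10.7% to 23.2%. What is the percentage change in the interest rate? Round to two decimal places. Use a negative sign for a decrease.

116.82%

The change is 23.2 − 10.7 = 12.5 percentage points.
Relative to the original 10.7%, that is 12.5 ÷ 10.7 ≈ 116.82%.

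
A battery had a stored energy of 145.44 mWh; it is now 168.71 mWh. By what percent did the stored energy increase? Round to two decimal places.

16.00%

Change: 168.71 − 145.44 = 23.27.
Relative to the original: 23.27 ÷ 145.44 ≈ 16.00%.
So the stored energy increased by 16.00%.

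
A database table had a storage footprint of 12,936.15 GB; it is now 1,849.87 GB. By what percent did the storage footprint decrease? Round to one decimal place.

85.7%

Change: 1,849.87 − 12,936.15 = -11,086.28.
Relative to the original: -11,086.28 ÷ 12,936.15 ≈ -85.7%.
So the storage footprint decreased by 85.7%.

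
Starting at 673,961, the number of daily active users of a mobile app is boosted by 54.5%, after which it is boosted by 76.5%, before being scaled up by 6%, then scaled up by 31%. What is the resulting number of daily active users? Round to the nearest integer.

Each change multiplies by a factor: 1.545 × 1.765 × 1.06 × 1.31 = 3.786608055.
673,961 × 3.786608055 = 2552026.151355855 ≈ 2,552,026.

2,552,026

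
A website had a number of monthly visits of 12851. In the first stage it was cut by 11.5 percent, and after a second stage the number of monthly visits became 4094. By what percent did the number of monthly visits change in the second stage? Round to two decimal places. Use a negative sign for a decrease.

-64.00%

After the first stage: 12851 × 0.885 = 11373.135.
Second-stage multiplier: 4094 ÷ 11373.135 ≈ 0.359971.
That is a change of -64.00%.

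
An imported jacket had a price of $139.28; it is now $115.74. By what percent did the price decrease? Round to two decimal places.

16.90%

Change: $115.74 − $139.28 = -$23.54.
Relative to the original: -$23.54 ÷ $139.28 ≈ -16.90%.
So the price decreased by 16.90%.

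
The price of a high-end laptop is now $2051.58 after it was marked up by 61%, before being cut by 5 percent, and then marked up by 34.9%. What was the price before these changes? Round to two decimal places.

$994.32

Undoing the 34.9% increase: $2051.58 ÷ 1.349 ≈ $1520.815419.
Undoing the 5% decrease: $1520.815419 ÷ 0.95 ≈ $1600.858336.
Undoing the 61% increase: $1600.858336 ÷ 1.61 ≈ $994.32.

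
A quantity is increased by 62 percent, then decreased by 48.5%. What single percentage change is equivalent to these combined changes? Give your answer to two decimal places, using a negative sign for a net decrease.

-16.57%

A 62% increase multiplies by 1.62.
Then a 48.5% decrease: 1.62 × 0.515 = 0.8343.
Overall factor 0.8343, i.e. -16.57%.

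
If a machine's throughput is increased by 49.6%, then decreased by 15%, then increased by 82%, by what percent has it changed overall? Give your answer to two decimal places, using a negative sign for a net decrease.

The combined multiplier is 1.496 × 0.85 × 1.82 = 2.314312.
That corresponds to an increase of 131.43%.

131.43%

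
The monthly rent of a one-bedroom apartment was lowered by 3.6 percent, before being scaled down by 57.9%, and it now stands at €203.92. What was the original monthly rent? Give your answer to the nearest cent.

€502.46

Undoing the 57.9% decrease: €203.92 ÷ 0.421 ≈ €484.370546.
Undoing the 3.6% decrease: €484.370546 ÷ 0.964 ≈ €502.46.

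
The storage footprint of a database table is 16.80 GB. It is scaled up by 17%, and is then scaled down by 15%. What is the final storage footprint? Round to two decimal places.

After the 17% increase: 16.80 × 1.17 = 19.656.
15% decrease: 19.656 × 0.85 = 16.7076 ≈ 16.71.

16.71 GB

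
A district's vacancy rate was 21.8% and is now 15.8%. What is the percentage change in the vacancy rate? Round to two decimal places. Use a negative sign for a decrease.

-27.52%

The change is 15.8 − 21.8 = -6.0 percentage points.
Relative to the original 21.8%, that is -6.0 ÷ 21.8 ≈ -27.52%.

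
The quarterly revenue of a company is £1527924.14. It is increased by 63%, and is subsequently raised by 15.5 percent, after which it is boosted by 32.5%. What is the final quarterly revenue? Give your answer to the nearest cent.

63% increase: £1527924.14 × 1.63 = £2490516.3482.
15.5% increase: £2490516.3482 × 1.155 = £2876546.382171.
32.5% increase: £2876546.382171 × 1.325 = £3811423.956376575 ≈ £3811423.96.

£3811423.96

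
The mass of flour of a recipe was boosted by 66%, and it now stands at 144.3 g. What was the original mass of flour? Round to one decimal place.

86.9 g

The overall multiplier applied was 1.66.
So the original mass of flour was 144.3 ÷ 1.66 ≈ 86.9 g.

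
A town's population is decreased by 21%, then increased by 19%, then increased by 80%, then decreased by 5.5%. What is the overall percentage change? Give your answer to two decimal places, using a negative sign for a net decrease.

59.91%

A 21% decrease multiplies by 0.79.
Then a 19% increase: 0.79 × 1.19 = 0.9401.
Then an 80% increase: 0.9401 × 1.8 = 1.69218.
Then a 5.5% decrease: 1.69218 × 0.945 = 1.5991101.
Overall factor 1.5991101, i.e. 59.91%.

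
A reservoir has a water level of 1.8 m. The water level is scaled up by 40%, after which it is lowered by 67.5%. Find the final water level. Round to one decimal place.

Each change multiplies by a factor: 1.4 × 0.325 = 0.455.
1.8 × 0.455 = 0.819 ≈ 0.8.

0.8 m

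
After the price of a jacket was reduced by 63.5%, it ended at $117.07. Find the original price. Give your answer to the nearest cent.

$320.74

The overall multiplier applied was 0.365.
So the original price was $117.07 ÷ 0.365 ≈ $320.74.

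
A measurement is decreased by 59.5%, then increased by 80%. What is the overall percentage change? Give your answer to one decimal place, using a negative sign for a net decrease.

The combined multiplier is 0.405 × 1.8 = 0.729.
That corresponds to a decrease of 27.1%.

-27.1%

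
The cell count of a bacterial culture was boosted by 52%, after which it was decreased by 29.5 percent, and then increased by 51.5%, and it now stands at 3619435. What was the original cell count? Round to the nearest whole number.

Undoing the 51.5% increase: 3619435 ÷ 1.515 ≈ 2389066.006601.
Undoing the 29.5% decrease: 2389066.006601 ÷ 0.705 ≈ 3388746.108654.
Undoing the 52% increase: 3388746.108654 ÷ 1.52 ≈ 2229438.

2229438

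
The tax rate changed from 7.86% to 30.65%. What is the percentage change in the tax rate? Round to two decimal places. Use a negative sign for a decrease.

The change is 30.65 − 7.86 = 22.79 percentage points.
Relative to the original 7.86%, that is 22.79 ÷ 7.86 ≈ 289.95%.

289.95%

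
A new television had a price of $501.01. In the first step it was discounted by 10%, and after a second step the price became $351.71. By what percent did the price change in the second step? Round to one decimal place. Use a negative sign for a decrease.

-22.0%

After the first step: $501.01 × 0.9 = $450.909.
Second-step multiplier: $351.71 ÷ $450.909 ≈ 0.78.
That is a change of -22.0%.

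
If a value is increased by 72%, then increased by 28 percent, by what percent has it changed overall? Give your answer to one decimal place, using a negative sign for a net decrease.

120.2%

A 72% increase multiplies by 1.72.
Then a 28% increase: 1.72 × 1.28 = 2.2016.
Overall factor 2.2016, i.e. 120.2%.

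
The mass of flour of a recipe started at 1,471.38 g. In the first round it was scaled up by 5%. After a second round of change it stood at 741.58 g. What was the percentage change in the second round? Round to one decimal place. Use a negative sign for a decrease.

-52.0%

After the first round: 1,471.38 × 1.05 = 1544.949.
Second-round multiplier: 741.58 ÷ 1544.949 ≈ 0.48.
That is a change of -52.0%.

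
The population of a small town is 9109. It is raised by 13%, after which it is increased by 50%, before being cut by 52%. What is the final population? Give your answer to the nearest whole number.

Each change multiplies by a factor: 1.13 × 1.5 × 0.48 = 0.8136.
9109 × 0.8136 = 7411.0824 ≈ 7411.

7411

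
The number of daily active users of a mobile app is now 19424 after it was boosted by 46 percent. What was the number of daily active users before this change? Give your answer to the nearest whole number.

The overall multiplier applied was 1.46.
So the original number of daily active users was 19424 ÷ 1.46 ≈ 13304.

13304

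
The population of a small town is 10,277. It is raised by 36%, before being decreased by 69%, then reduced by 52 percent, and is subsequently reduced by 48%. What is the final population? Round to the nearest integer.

After the 36% increase: 10,277 × 1.36 = 13976.72.
After the 69% decrease: 13976.72 × 0.31 = 4332.7832.
After the 52% decrease: 4332.7832 × 0.48 = 2079.735936.
Apply the 48% decrease: 2079.735936 × 0.52 = 1081.46268672 ≈ 1,081.

1,081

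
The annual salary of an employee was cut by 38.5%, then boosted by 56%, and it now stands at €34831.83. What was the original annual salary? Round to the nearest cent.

€36305.85

The overall multiplier applied was 0.615 × 1.56 = 0.9594.
So the original annual salary was €34831.83 ÷ 0.9594 ≈ €36305.85.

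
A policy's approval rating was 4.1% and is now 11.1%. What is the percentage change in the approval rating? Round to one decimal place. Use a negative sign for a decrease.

The change is 11.1 − 4.1 = 7.0 percentage points.
Relative to the original 4.1%, that is 7.0 ÷ 4.1 ≈ 170.7%.

170.7%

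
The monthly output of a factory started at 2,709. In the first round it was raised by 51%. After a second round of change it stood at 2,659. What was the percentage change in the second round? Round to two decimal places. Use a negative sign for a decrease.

After the first round: 2,709 × 1.51 = 4090.59.
Second-round multiplier: 2,659 ÷ 4090.59 ≈ 0.650028.
That is a change of -35.00%.

-35.00%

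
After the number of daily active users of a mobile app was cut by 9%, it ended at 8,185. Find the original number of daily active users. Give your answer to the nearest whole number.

The overall multiplier applied was 0.91.
So the original number of daily active users was 8,185 ÷ 0.91 ≈ 8,995.

8,995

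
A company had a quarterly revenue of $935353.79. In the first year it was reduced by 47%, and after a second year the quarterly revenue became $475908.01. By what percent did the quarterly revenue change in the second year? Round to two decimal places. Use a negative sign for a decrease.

After the first year: $935353.79 × 0.53 = $495737.5087.
Second-year multiplier: $475908.01 ÷ $495737.5087 ≈ 0.96.
That is a change of -4.00%.

-4.00%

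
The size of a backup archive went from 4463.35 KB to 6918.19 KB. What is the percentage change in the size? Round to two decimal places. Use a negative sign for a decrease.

55.00%

Change: 6918.19 − 4463.35 = 2454.84.
Relative to the original: 2454.84 ÷ 4463.35 ≈ 55.00%.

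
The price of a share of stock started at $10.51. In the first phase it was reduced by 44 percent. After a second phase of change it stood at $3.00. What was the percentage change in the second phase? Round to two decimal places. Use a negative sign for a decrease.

-49.03%

After the first phase: $10.51 × 0.56 = $5.8856.
Second-phase multiplier: $3.00 ÷ $5.8856 ≈ 0.509719.
That is a change of -49.03%.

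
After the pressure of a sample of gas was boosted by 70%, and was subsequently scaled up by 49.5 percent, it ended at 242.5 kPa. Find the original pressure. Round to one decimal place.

Undoing the 49.5% increase: 242.5 ÷ 1.495 ≈ 162.207358.
Undoing the 70% increase: 162.207358 ÷ 1.7 ≈ 95.4 kPa.

95.4 kPa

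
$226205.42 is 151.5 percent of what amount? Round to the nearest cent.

$149310.51

$226205.42 ÷ 1.515 ≈ $149310.51.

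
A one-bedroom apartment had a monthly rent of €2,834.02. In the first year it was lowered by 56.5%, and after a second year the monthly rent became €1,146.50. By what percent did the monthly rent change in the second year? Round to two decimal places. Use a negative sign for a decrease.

-7.00%

After the first year: €2,834.02 × 0.435 = €1232.7987.
Second-year multiplier: €1,146.50 ÷ €1232.7987 ≈ 0.929998.
That is a change of -7.00%.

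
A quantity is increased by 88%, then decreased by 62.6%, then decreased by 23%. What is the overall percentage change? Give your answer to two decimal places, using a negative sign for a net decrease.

The combined multiplier is 1.88 × 0.374 × 0.77 = 0.5414024.
That corresponds to a decrease of 45.86%.

-45.86%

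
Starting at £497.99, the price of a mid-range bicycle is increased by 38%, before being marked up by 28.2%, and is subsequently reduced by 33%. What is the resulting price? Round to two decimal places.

£590.29

38% increase: £497.99 × 1.38 = £687.2262.
Apply the 28.2% increase: £687.2262 × 1.282 = £881.0239884.
33% decrease: £881.0239884 × 0.67 = £590.286072228 ≈ £590.29.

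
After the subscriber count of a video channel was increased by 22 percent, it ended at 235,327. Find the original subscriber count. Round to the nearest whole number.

The overall multiplier applied was 1.22.
So the original subscriber count was 235,327 ÷ 1.22 ≈ 192,891.

192,891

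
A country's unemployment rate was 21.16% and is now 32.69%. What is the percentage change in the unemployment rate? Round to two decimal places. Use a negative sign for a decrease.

54.49%

The change is 32.69 − 21.16 = 11.53 percentage points.
Relative to the original 21.16%, that is 11.53 ÷ 21.16 ≈ 54.49%.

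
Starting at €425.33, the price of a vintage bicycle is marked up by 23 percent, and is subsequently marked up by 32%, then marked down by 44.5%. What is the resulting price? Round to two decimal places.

€383.26

Apply the 23% increase: €425.33 × 1.23 = €523.1559.
Apply the 32% increase: €523.1559 × 1.32 = €690.565788.
After the 44.5% decrease: €690.565788 × 0.555 = €383.26401234 ≈ €383.26.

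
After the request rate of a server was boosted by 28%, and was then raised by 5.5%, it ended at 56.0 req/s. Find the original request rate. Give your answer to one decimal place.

41.5 req/s

Undoing the 5.5% increase: 56.0 ÷ 1.055 ≈ 53.080569.
Undoing the 28% increase: 53.080569 ÷ 1.28 ≈ 41.5 req/s.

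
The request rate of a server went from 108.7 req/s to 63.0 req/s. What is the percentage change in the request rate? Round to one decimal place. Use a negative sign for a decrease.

-42.0%

Change: 63.0 − 108.7 = -45.7.
Relative to the original: -45.7 ÷ 108.7 ≈ -42.0%.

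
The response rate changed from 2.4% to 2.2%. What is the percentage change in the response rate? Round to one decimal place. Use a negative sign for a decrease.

-8.3%

The change is 2.2 − 2.4 = -0.2 percentage points.
Relative to the original 2.4%, that is -0.2 ÷ 2.4 ≈ -8.3%.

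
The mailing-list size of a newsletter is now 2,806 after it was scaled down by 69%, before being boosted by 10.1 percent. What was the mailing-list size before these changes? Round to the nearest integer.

8,221

Undoing the 10.1% increase: 2,806 ÷ 1.101 ≈ 2548.592189.
Undoing the 69% decrease: 2548.592189 ÷ 0.31 ≈ 8,221.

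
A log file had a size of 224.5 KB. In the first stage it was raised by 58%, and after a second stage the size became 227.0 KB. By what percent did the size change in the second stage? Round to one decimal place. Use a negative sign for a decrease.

-36.0%

After the first stage: 224.5 × 1.58 = 354.71.
Second-stage multiplier: 227.0 ÷ 354.71 ≈ 0.63996.
That is a change of -36.0%.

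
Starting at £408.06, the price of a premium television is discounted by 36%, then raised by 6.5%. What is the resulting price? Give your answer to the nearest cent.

£278.13

36% decrease: £408.06 × 0.64 = £261.1584.
After the 6.5% increase: £261.1584 × 1.065 = £278.133696 ≈ £278.13.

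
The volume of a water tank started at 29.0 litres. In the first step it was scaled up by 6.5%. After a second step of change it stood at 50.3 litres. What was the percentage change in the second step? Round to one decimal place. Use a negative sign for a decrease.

62.9%

After the first step: 29.0 × 1.065 = 30.885.
Second-step multiplier: 50.3 ÷ 30.885 ≈ 1.62862.
That is a change of 62.9%.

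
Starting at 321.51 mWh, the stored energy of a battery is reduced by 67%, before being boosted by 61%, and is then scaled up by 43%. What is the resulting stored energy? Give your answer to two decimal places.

244.27 mWh

Apply the 67% decrease: 321.51 × 0.33 = 106.0983.
Apply the 61% increase: 106.0983 × 1.61 = 170.818263.
After the 43% increase: 170.818263 × 1.43 = 244.27011609 ≈ 244.27.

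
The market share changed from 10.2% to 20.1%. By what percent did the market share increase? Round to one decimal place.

97.1%

The change is 20.1 − 10.2 = 9.9 percentage points.
Relative to the original 10.2%, that is 9.9 ÷ 10.2 ≈ 97.1%.
So the market share rose by 97.1%.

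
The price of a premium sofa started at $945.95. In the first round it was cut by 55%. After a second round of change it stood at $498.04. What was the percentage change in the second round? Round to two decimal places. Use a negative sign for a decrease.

17.00%

After the first round: $945.95 × 0.45 = $425.6775.
Second-round multiplier: $498.04 ÷ $425.6775 ≈ 1.169994.
That is a change of 17.00%.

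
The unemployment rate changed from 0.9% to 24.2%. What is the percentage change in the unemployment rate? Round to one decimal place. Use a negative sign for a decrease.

The change is 24.2 − 0.9 = 23.3 percentage points.
Relative to the original 0.9%, that is 23.3 ÷ 0.9 ≈ 2588.9%.

2588.9%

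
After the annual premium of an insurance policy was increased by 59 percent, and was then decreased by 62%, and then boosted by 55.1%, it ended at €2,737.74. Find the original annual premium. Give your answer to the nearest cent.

The overall multiplier applied was 1.59 × 0.38 × 1.551 = 0.9371142.
So the original annual premium was €2,737.74 ÷ 0.9371142 ≈ €2,921.46.

€2,921.46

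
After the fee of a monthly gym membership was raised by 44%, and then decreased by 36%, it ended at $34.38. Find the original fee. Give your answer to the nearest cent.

$37.30

The overall multiplier applied was 1.44 × 0.64 = 0.9216.
So the original fee was $34.38 ÷ 0.9216 ≈ $37.30.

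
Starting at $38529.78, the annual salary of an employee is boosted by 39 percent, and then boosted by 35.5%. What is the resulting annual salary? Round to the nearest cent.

$72568.91

39% increase: $38529.78 × 1.39 = $53556.3942.
35.5% increase: $53556.3942 × 1.355 = $72568.914141 ≈ $72568.91.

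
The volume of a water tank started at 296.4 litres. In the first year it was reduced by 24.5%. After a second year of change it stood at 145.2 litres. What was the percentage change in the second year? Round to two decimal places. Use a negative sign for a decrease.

-35.12%

After the first year: 296.4 × 0.755 = 223.782.
Second-year multiplier: 145.2 ÷ 223.782 ≈ 0.648846.
That is a change of -35.12%.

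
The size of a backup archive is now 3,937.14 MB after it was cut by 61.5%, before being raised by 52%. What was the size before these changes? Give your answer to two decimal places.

6,727.85 MB

Undoing the 52% increase: 3,937.14 ÷ 1.52 ≈ 2590.223684.
Undoing the 61.5% decrease: 2590.223684 ÷ 0.385 ≈ 6,727.85 MB.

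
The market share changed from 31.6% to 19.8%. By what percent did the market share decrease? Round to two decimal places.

The change is 19.8 − 31.6 = -11.8 percentage points.
Relative to the original 31.6%, that is -11.8 ÷ 31.6 ≈ -37.34%.
So the market share fell by 37.34%.

37.34%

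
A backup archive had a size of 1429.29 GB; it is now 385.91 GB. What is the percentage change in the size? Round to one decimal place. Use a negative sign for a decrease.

Change: 385.91 − 1429.29 = -1043.38.
Relative to the original: -1043.38 ÷ 1429.29 ≈ -73.0%.

-73.0%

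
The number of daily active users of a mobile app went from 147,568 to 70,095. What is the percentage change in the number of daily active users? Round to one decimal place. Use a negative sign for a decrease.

Change: 70,095 − 147,568 = -77,473.
Relative to the original: -77,473 ÷ 147,568 ≈ -52.5%.

-52.5%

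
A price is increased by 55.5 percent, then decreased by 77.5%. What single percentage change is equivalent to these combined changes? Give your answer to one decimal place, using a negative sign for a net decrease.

The combined multiplier is 1.555 × 0.225 = 0.349875.
That corresponds to a decrease of 65.0%.

-65.0%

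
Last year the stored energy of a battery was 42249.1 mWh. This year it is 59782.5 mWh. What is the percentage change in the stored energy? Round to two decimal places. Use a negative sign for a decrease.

Change: 59782.5 − 42249.1 = 17533.4.
Relative to the original: 17533.4 ÷ 42249.1 ≈ 41.50%.

41.50%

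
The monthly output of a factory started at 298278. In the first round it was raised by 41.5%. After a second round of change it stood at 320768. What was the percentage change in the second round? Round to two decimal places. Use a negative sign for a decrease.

-24.00%

After the first round: 298278 × 1.415 = 422063.37.
Second-round multiplier: 320768 ÷ 422063.37 ≈ 0.76.
That is a change of -24.00%.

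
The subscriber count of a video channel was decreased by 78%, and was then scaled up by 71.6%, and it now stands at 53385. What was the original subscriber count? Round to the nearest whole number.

141410

The overall multiplier applied was 0.22 × 1.716 = 0.37752.
So the original subscriber count was 53385 ÷ 0.37752 ≈ 141410.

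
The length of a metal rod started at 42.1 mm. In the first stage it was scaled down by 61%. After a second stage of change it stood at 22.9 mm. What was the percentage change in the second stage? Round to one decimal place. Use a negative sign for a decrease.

39.5%

After the first stage: 42.1 × 0.39 = 16.419.
Second-stage multiplier: 22.9 ÷ 16.419 ≈ 1.39473.
That is a change of 39.5%.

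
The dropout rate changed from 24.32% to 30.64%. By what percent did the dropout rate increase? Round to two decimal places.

25.99%

The change is 30.64 − 24.32 = 6.32 percentage points.
Relative to the original 24.32%, that is 6.32 ÷ 24.32 ≈ 25.99%.
So the dropout rate rose by 25.99%.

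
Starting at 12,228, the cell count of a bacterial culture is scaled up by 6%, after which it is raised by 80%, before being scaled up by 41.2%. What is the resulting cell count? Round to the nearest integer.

32,943

Each change multiplies by a factor: 1.06 × 1.8 × 1.412 = 2.694096.
12,228 × 2.694096 = 32943.405888 ≈ 32,943.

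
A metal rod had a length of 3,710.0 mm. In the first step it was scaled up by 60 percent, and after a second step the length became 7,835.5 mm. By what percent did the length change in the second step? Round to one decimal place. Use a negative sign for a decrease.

After the first step: 3,710.0 × 1.6 = 5936.
Second-step multiplier: 7,835.5 ÷ 5936 ≈ 1.32.
That is a change of 32.0%.

32.0%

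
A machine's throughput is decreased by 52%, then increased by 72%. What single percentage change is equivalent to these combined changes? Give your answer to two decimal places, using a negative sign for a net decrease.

-17.44%

The combined multiplier is 0.48 × 1.72 = 0.8256.
That corresponds to a decrease of 17.44%.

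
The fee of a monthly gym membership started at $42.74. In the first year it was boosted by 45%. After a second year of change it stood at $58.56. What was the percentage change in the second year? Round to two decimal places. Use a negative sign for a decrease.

-5.51%

After the first year: $42.74 × 1.45 = $61.973.
Second-year multiplier: $58.56 ÷ $61.973 ≈ 0.944928.
That is a change of -5.51%.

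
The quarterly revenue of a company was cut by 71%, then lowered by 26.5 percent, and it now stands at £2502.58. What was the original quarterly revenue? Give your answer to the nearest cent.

£11740.93

Undoing the 26.5% decrease: £2502.58 ÷ 0.735 ≈ £3404.870748.
Undoing the 71% decrease: £3404.870748 ÷ 0.29 ≈ £11740.93.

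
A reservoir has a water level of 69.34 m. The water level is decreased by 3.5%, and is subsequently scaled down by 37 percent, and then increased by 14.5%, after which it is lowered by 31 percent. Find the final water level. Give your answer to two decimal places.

After the 3.5% decrease: 69.34 × 0.965 = 66.9131.
After the 37% decrease: 66.9131 × 0.63 = 42.155253.
14.5% increase: 42.155253 × 1.145 = 48.267764685.
Apply the 31% decrease: 48.267764685 × 0.69 = 33.30475763265 ≈ 33.30.

33.30 m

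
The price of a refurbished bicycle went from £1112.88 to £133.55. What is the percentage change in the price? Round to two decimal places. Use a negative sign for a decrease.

Change: £133.55 − £1112.88 = -£979.33.
Relative to the original: -£979.33 ÷ £1112.88 ≈ -88.00%.

-88.00%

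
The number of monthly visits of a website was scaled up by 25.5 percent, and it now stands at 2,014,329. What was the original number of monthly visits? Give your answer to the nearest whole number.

1,605,043

The overall multiplier applied was 1.255.
So the original number of monthly visits was 2,014,329 ÷ 1.255 ≈ 1,605,043.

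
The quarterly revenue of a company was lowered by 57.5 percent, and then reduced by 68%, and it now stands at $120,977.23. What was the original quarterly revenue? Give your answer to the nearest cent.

$889,538.46

The overall multiplier applied was 0.425 × 0.32 = 0.136.
So the original quarterly revenue was $120,977.23 ÷ 0.136 ≈ $889,538.46.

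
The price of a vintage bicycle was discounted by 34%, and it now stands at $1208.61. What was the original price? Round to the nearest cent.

$1831.23

The overall multiplier applied was 0.66.
So the original price was $1208.61 ÷ 0.66 ≈ $1831.23.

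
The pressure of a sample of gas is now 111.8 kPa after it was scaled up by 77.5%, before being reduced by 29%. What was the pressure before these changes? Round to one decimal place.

88.7 kPa

Undoing the 29% decrease: 111.8 ÷ 0.71 ≈ 157.464789.
Undoing the 77.5% increase: 157.464789 ÷ 1.775 ≈ 88.7 kPa.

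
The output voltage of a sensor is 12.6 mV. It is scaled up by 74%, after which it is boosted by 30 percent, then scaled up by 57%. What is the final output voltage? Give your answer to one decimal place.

Each change multiplies by a factor: 1.74 × 1.3 × 1.57 = 3.55134.
12.6 × 3.55134 = 44.746884 ≈ 44.7.

44.7 mV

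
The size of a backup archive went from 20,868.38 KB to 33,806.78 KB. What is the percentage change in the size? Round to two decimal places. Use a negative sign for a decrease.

62.00%

Change: 33,806.78 − 20,868.38 = 12,938.40.
Relative to the original: 12,938.40 ÷ 20,868.38 ≈ 62.00%.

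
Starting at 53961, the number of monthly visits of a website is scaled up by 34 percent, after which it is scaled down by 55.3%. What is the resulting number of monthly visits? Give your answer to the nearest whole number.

34% increase: 53961 × 1.34 = 72307.74.
Apply the 55.3% decrease: 72307.74 × 0.447 = 32321.55978 ≈ 32322.

32322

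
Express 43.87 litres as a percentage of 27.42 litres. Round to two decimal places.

43.87 litres ÷ 27.42 litres ≈ 159.99%.

159.99%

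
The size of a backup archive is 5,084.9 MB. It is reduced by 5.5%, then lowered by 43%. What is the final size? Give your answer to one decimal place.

2,739.0 MB

Each change multiplies by a factor: 0.945 × 0.57 = 0.53865.
5,084.9 × 0.53865 = 2738.981385 ≈ 2,739.0.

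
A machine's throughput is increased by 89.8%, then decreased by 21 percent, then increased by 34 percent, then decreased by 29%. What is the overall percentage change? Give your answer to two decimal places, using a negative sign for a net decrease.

The combined multiplier is 1.898 × 0.79 × 1.34 × 0.71 = 1.426548188.
That corresponds to an increase of 42.65%.

42.65%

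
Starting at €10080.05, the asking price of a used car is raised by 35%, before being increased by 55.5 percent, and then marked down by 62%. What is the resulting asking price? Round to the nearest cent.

Each change multiplies by a factor: 1.35 × 1.555 × 0.38 = 0.797715.
€10080.05 × 0.797715 = €8041.00708575 ≈ €8041.01.

€8041.01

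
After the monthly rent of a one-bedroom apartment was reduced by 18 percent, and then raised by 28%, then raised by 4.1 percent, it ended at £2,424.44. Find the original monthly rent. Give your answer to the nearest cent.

Undoing the 4.1% increase: £2,424.44 ÷ 1.041 ≈ £2328.95293.
Undoing the 28% increase: £2328.95293 ÷ 1.28 ≈ £1819.494477.
Undoing the 18% decrease: £1819.494477 ÷ 0.82 ≈ £2,218.90.

£2,218.90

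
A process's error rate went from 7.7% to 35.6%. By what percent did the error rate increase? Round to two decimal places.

The change is 35.6 − 7.7 = 27.9 percentage points.
Relative to the original 7.7%, that is 27.9 ÷ 7.7 ≈ 362.34%.
So the error rate rose by 362.34%.

362.34%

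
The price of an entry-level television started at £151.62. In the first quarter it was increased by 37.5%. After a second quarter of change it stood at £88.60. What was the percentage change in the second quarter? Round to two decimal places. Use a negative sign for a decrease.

After the first quarter: £151.62 × 1.375 = £208.4775.
Second-quarter multiplier: £88.60 ÷ £208.4775 ≈ 0.424986.
That is a change of -57.50%.

-57.50%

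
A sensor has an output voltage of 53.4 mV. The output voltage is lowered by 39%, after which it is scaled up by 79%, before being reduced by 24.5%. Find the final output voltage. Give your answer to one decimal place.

44.0 mV

Each change multiplies by a factor: 0.61 × 1.79 × 0.755 = 0.8243845.
53.4 × 0.8243845 = 44.0221323 ≈ 44.0.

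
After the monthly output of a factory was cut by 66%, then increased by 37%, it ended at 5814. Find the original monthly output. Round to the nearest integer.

The overall multiplier applied was 0.34 × 1.37 = 0.4658.
So the original monthly output was 5814 ÷ 0.4658 ≈ 12482.

12482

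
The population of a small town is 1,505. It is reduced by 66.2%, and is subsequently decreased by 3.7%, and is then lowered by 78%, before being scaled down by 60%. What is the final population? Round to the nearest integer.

Apply the 66.2% decrease: 1,505 × 0.338 = 508.69.
After the 3.7% decrease: 508.69 × 0.963 = 489.86847.
After the 78% decrease: 489.86847 × 0.22 = 107.7710634.
After the 60% decrease: 107.7710634 × 0.4 = 43.10842536 ≈ 43.

43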